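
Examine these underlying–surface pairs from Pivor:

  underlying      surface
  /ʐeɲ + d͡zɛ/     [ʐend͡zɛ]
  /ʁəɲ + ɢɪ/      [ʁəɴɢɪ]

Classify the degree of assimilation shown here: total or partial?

partial assimilation

Comparing underlying and surface forms, /ɲ/ → [n] is the alternation; the neighbouring /d͡z/ is constant.
The change palatal → alveolar matches the place of the following /d͡z/, identifying this as place assimilation.
Manner and voice are unchanged, so the assimilation is partial, not total.
Checking the remaining alternation: /ɲ/ → [ɴ] before /ɢ/ (palatal → uvular, matching uvular) — only place changes, and always toward the following segment.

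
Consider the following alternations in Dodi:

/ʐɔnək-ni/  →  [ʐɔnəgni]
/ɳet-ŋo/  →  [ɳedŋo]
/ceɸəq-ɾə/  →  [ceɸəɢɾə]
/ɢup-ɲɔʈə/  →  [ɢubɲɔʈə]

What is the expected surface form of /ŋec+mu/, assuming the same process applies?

The data show regressive voicing assimilation: /k/ → [g] before /n/; /t/ → [d] before /ŋ/; /q/ → [ɢ] before /ɾ/; /p/ → [b] before /ɲ/. In each pair only voicing changes, matching the following consonant, while place and manner stay constant.
The rule targets /c/ (voiceless palatal stop), which sits before the trigger /m/ (voiced).
Changing only its voicing to voiced gives [ɟ] — the voiced palatal stop.

[ŋeɟmu]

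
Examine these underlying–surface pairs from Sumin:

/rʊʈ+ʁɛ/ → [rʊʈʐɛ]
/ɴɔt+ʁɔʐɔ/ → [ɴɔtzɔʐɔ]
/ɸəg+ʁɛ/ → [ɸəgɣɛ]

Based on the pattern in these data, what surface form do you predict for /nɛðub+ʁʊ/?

The data show progressive place assimilation: /ʁ/ → [ʐ] after /ʈ/; /ʁ/ → [z] after /t/; /ʁ/ → [ɣ] after /g/. In each pair only place changes, matching the preceding consonant, while manner and voice stay constant.
/ʁ/ is a voiced uvular fricative. The preceding trigger /b/ is bilabial, so /ʁ/ must become bilabial as well.
Changing only its place to bilabial gives [β] — the voiced bilabial fricative.

[nɛðubβʊ]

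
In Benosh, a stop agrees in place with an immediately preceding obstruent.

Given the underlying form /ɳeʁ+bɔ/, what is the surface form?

/b/ is a voiced bilabial stop. The preceding trigger /ʁ/ is uvular, so /b/ must become uvular as well.
The voiced uvular stop is [ɢ], so /b/ → [ɢ].

[ɳeʁɢɔ]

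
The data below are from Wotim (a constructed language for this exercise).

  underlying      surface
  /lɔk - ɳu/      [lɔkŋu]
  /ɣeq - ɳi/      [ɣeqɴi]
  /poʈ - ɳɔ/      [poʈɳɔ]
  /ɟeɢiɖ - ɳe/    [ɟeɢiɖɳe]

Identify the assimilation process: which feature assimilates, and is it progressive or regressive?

progressive place assimilation

Underlying /ɳ/ is realised as [ŋ] next to /k/; /k/ itself does not change.
/ɳ/ is retroflex while /k/ is velar; the output [ŋ] is velar, matching the trigger — so the feature that spreads is place.
Manner and voice are unchanged, so the assimilation is partial, not total.
The same holds elsewhere in the data: /ɳ/ → [ɴ] after /q/ (retroflex → uvular, matching uvular) — only place changes, and always toward the preceding segment.
No alternation appears in [poʈɳɔ], [ɟeɢiɖɳe]: there the adjacent consonants already agree in place (/ɳ/ and /ʈ/ are both retroflex; /ɳ/ and /ɖ/ are both retroflex), so these forms are consistent with the same rule.
The trigger is the preceding segment, so the direction is progressive (perseverative).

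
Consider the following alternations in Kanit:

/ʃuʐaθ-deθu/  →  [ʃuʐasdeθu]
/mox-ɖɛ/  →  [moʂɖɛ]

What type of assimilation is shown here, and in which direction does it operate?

The segment that alternates is /θ/, which surfaces as [s] when adjacent to /d/.
The change dental → alveolar matches the place of the following /d/, identifying this as place assimilation.
Manner and voice are unchanged, so the assimilation is partial, not total.
The same holds elsewhere in the data: /x/ → [ʂ] before /ɖ/ (velar → retroflex, matching retroflex) — only place changes, and always toward the following segment.
Since the segment that changes precedes the conditioning segment, the assimilation is regressive.

regressive place assimilation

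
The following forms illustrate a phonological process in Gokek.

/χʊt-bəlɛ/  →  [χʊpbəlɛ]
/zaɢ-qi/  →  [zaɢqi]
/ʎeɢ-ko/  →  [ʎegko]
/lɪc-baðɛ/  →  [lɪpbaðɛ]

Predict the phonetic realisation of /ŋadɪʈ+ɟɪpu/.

[ŋadɪcɟɪpu]

The data show regressive place assimilation: /t/ → [p] before /b/; /ɢ/ → [g] before /k/; /c/ → [p] before /b/. In each pair only place changes, matching the following consonant, while manner and voice stay constant.
Nothing changes in [zaɢqi]: there the adjacent consonants already agree in place (/ɢ/ and /q/ are both uvular), so this form is consistent with the same rule.
The rule targets /ʈ/ (voiceless retroflex stop), which sits before the trigger /ɟ/ (palatal).
The voiceless palatal stop is [c], so /ʈ/ → [c].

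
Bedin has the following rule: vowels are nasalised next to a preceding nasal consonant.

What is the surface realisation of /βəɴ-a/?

[βəɴã]

The vowel /a/ is adjacent to the preceding nasal /ɴ/, so it acquires [+nasal] and surfaces as [ã].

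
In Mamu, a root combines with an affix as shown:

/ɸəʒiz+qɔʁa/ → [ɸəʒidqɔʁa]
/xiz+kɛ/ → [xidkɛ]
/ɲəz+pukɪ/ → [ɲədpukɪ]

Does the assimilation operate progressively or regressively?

regressive

Comparing underlying and surface forms, /z/ → [d] is the alternation; the neighbouring /q/ is constant.
/z/ is a fricative while /q/ is a stop; the output [d] is a stop, matching the trigger — so the feature that spreads is manner.
Checking the remaining alternations: /z/ → [d] before /k/ (fricative → stop, matching a stop); /z/ → [d] before /p/ (fricative → stop, matching a stop) — only manner changes, and always toward the following segment.
Since the segment that changes precedes the conditioning segment, the assimilation is regressive.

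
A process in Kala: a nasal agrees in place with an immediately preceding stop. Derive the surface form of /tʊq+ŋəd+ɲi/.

/ŋ/ is a voiced velar nasal. The preceding trigger /q/ is uvular, so /ŋ/ must become uvular as well.
A voiced uvular nasal is [ɴ], so the surface segment is [ɴ].
At the second juncture, /ɲ/ likewise becomes [n] adjacent to /d/.

[tʊqɴədni]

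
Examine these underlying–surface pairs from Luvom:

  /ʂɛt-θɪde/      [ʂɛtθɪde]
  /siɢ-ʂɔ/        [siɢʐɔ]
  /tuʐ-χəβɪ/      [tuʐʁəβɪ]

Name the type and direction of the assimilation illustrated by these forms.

progressive voicing assimilation

The segment that alternates is /ʂ/, which surfaces as [ʐ] when adjacent to /ɢ/.
The change voiceless → voiced matches the voicing of the preceding /ɢ/, identifying this as voicing assimilation.
Place and manner are unchanged, so the assimilation is partial, not total.
The same holds elsewhere in the data: /χ/ → [ʁ] after /ʐ/ (voiceless → voiced, matching voiced) — only voicing changes, and always toward the preceding segment.
Nothing changes in [ʂɛtθɪde]: there the adjacent consonants already agree in voicing (/θ/ and /t/ are both voiceless), so this form is consistent with the same rule.
The trigger is the preceding segment, so the direction is progressive (perseverative).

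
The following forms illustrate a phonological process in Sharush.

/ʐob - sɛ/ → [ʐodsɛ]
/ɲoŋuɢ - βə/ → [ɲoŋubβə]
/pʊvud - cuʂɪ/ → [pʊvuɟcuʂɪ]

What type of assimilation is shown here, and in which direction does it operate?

Comparing underlying and surface forms, /b/ → [d] is the alternation; the neighbouring /s/ is constant.
/b/ is bilabial while /s/ is alveolar; the output [d] is alveolar, matching the trigger — so the feature that spreads is place.
Manner and voice are unchanged, so the assimilation is partial, not total.
Checking the remaining alternations: /ɢ/ → [b] before /β/ (uvular → bilabial, matching bilabial); /d/ → [ɟ] before /c/ (alveolar → palatal, matching palatal) — only place changes, and always toward the following segment.
The trigger is the following segment, so the direction is regressive (anticipatory).

regressive place assimilation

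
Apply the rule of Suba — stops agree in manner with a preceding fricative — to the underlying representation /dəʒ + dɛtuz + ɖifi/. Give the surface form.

[dəʒzɛtuzʐifi]

/d/ is a voiced alveolar stop. The preceding trigger /ʒ/ is a fricative, so /d/ must become a fricative as well.
A voiced alveolar fricative is [z], so the surface segment is [z].
At the second juncture, /ɖ/ likewise becomes [ʐ] adjacent to /z/.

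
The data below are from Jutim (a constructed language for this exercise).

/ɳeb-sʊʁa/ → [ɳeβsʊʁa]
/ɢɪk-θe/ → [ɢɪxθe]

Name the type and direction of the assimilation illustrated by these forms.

Comparing underlying and surface forms, /b/ → [β] is the alternation; the neighbouring /s/ is constant.
/b/ is a stop while /s/ is a fricative; the output [β] is a fricative, matching the trigger — so the feature that spreads is manner.
Place and voice are unchanged, so the assimilation is partial, not total.
The same holds elsewhere in the data: /k/ → [x] before /θ/ (stop → fricative, matching a fricative) — only manner changes, and always toward the following segment.
Since the segment that changes precedes the conditioning segment, the assimilation is regressive.

regressive manner assimilation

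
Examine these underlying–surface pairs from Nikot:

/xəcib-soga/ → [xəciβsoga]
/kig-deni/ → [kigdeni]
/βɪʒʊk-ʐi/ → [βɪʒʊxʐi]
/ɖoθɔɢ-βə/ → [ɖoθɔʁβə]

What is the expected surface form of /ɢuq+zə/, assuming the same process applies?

The data show regressive manner assimilation: /b/ → [β] before /s/; /k/ → [x] before /ʐ/; /ɢ/ → [ʁ] before /β/. In each pair only manner changes, matching the following consonant, while place and voice stay constant.
Nothing changes in [kigdeni]: there the adjacent consonants already agree in manner (/g/ and /d/ are both stops), so this form is consistent with the same rule.
/q/ is a voiceless uvular stop. The following trigger /z/ is a fricative, so /q/ must become a fricative as well.
A voiceless uvular fricative is [χ], so the surface segment is [χ].

[ɢuχzə]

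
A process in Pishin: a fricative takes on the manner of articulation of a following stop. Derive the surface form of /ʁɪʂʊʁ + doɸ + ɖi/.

/ʁ/ is a voiced uvular fricative. The following trigger /d/ is a stop, so /ʁ/ must become a stop as well.
Changing only its manner to stop gives [ɢ] — the voiced uvular stop.
The same rule applies at the second boundary: /ɸ/ → [p] next to /ɖ/.

[ʁɪʂʊɢdopɖi]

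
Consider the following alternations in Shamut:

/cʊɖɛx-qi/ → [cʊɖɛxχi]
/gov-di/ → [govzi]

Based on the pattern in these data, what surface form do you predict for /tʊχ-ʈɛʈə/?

The data show progressive manner assimilation: /q/ → [χ] after /x/; /d/ → [z] after /v/. In each pair only manner changes, matching the preceding consonant, while place and voice stay constant.
The rule targets /ʈ/ (voiceless retroflex stop), which sits after the trigger /χ/ (fricative).
Changing only its manner to fricative gives [ʂ] — the voiceless retroflex fricative.

[tʊχʂɛʈə]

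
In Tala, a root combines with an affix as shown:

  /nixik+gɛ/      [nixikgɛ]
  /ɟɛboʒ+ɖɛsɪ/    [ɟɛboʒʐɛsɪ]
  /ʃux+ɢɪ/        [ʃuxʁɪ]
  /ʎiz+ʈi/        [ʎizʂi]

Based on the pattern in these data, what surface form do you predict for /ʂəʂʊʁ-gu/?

The data show progressive manner assimilation: /ɖ/ → [ʐ] after /ʒ/; /ɢ/ → [ʁ] after /x/; /ʈ/ → [ʂ] after /z/. In each pair only manner changes, matching the preceding consonant, while place and voice stay constant.
No alternation appears in [nixikgɛ]: there the adjacent consonants already agree in manner (/g/ and /k/ are both stops), so this form is consistent with the same rule.
The rule targets /g/ (voiced velar stop), which sits after the trigger /ʁ/ (fricative).
The voiced velar fricative is [ɣ], so /g/ → [ɣ].

[ʂəʂʊʁɣu]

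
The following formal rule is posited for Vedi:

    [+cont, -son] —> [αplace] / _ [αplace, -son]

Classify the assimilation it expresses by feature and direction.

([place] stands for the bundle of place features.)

The rule copies the place features (abbreviated [place]) from the environment onto the target, so the assimilating feature is place.
The conditioning segment sits to the right of the focus bar, meaning the trigger follows the segment that changes — regressive assimilation.

regressive place assimilation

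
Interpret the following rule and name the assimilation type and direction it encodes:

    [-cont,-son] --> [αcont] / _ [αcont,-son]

regressive manner assimilation

The rule copies [cont] (continuancy) from the environment onto the target stops; since [±cont] encodes the stop/fricative manner contrast, the assimilating dimension is manner.
The conditioning segment sits to the right of the focus bar, meaning the trigger follows the segment that changes — regressive assimilation.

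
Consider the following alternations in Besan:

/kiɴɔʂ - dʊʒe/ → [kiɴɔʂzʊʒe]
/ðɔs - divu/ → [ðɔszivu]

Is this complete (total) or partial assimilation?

Comparing underlying and surface forms, /d/ → [z] is the alternation; the neighbouring /ʂ/ is constant.
/d/ is a stop while /ʂ/ is a fricative; the output [z] is a fricative, matching the trigger — so the feature that spreads is manner.
Place and voice are unchanged, so the assimilation is partial, not total.
The same holds elsewhere in the data: /d/ → [z] after /s/ (stop → fricative, matching a fricative) — only manner changes, and always toward the preceding segment.

partial assimilation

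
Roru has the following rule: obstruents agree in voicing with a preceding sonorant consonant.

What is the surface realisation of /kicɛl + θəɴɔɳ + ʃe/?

[kicɛlðəɴɔɳʒe]

The rule targets /θ/ (voiceless dental fricative), which sits after the trigger /l/ (voiced).
Changing only its voicing to voiced gives [ð] — the voiced dental fricative.
The same rule applies at the second boundary: /ʃ/ → [ʒ] next to /ɳ/.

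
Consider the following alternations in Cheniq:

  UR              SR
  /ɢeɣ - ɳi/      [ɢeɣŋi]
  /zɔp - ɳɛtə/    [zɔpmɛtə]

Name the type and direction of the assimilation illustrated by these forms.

progressive place assimilation

Underlying /ɳ/ is realised as [ŋ] next to /ɣ/; /ɣ/ itself does not change.
/ɳ/ is retroflex while /ɣ/ is velar; the output [ŋ] is velar, matching the trigger — so the feature that spreads is place.
Manner and voice are unchanged, so the assimilation is partial, not total.
The other alternating form patterns the same way: /ɳ/ → [m] after /p/ (retroflex → bilabial, matching bilabial) — only place changes, and always toward the preceding segment.
The trigger is the preceding segment, so the direction is progressive (perseverative).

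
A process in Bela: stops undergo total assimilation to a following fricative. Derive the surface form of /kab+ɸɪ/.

/b/ is the segment targeted by the rule; it sits immediately before /ɸ/, so it assimilates completely and surfaces as [ɸ].

[kaɸɸɪ]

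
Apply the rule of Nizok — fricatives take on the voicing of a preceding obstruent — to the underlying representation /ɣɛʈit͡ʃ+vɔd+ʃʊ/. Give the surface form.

The rule targets /v/ (voiced labiodental fricative), which sits after the trigger /t͡ʃ/ (voiceless).
A voiceless labiodental fricative is [f], so the surface segment is [f].
At the second juncture, /ʃ/ likewise becomes [ʒ] adjacent to /d/.

[ɣɛʈit͡ʃfɔdʒʊ]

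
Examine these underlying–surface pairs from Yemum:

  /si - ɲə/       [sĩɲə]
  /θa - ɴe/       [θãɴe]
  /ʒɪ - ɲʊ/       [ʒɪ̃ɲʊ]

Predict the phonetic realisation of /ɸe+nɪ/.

The data show regressive nasality assimilation (vowel nasalisation): /i/ → [ĩ] before /ɲ/; /a/ → [ã] before /ɴ/; /ɪ/ → [ɪ̃] before /ɲ/ — a vowel is nasalised by an immediately following nasal consonant.
The vowel /e/ is adjacent to the following nasal /n/, so it acquires [+nasal] and surfaces as [ẽ].

[ɸẽnɪ]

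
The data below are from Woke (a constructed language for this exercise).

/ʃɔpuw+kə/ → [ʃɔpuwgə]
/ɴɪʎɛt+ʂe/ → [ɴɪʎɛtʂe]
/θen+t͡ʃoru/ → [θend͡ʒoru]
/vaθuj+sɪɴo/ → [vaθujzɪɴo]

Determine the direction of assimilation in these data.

progressive

The segment that alternates is /k/, which surfaces as [g] when adjacent to /w/.
/k/ is voiceless while /w/ is voiced; the output [g] is voiced, matching the trigger — so the feature that spreads is voicing.
The other alternating forms pattern the same way: /t͡ʃ/ → [d͡ʒ] after /n/ (voiceless → voiced, matching voiced); /s/ → [z] after /j/ (voiceless → voiced, matching voiced) — only voicing changes, and always toward the preceding segment.
No alternation appears in [ɴɪʎɛtʂe]: there the adjacent consonants already agree in voicing (/ʂ/ and /t/ are both voiceless), so this form is consistent with the same rule.
The trigger is the preceding segment, so the direction is progressive (perseverative).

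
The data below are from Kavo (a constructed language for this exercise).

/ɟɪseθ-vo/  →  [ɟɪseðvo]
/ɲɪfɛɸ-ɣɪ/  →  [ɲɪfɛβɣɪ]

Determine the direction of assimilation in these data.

regressive

The segment that alternates is /θ/, which surfaces as [ð] when adjacent to /v/.
/θ/ is voiceless while /v/ is voiced; the output [ð] is voiced, matching the trigger — so the feature that spreads is voicing.
Checking the remaining alternation: /ɸ/ → [β] before /ɣ/ (voiceless → voiced, matching voiced) — only voicing changes, and always toward the following segment.
The trigger is the following segment, so the direction is regressive (anticipatory).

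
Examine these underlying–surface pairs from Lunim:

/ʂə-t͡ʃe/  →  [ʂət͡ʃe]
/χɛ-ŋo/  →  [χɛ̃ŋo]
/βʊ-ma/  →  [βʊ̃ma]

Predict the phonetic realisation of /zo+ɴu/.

[zõɴu]

The data show regressive nasality assimilation (vowel nasalisation): /ɛ/ → [ɛ̃] before /ŋ/; /ʊ/ → [ʊ̃] before /m/ — a vowel is nasalised by an immediately following nasal consonant.
No change occurs in [ʂət͡ʃe] because the vowel at the boundary is adjacent to an oral consonant, not a nasal (/ə/ next to /t͡ʃ/).
/o/ sits next to the nasal /ɴ/ and is therefore nasalised to [õ].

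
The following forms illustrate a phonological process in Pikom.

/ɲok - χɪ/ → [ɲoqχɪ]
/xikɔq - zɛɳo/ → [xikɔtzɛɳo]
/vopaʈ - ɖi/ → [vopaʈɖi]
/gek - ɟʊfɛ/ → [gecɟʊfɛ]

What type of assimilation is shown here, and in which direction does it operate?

Comparing underlying and surface forms, /k/ → [q] is the alternation; the neighbouring /χ/ is constant.
/k/ is velar while /χ/ is uvular; the output [q] is uvular, matching the trigger — so the feature that spreads is place.
Manner and voice are unchanged, so the assimilation is partial, not total.
The same holds elsewhere in the data: /q/ → [t] before /z/ (uvular → alveolar, matching alveolar); /k/ → [c] before /ɟ/ (velar → palatal, matching palatal) — only place changes, and always toward the following segment.
Nothing changes in [vopaʈɖi]: there the adjacent consonants already agree in place (/ʈ/ and /ɖ/ are both retroflex), so this form is consistent with the same rule.
Since the segment that changes precedes the conditioning segment, the assimilation is regressive.

regressive place assimilation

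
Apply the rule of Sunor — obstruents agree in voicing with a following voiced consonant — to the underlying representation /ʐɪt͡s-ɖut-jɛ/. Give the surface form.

/t͡s/ is a voiceless alveolar affricate. The following trigger /ɖ/ is voiced, so /t͡s/ must become voiced as well.
A voiced alveolar affricate is [d͡z], so the surface segment is [d͡z].
The same rule applies at the second boundary: /t/ → [d] next to /j/.

[ʐɪd͡zɖudjɛ]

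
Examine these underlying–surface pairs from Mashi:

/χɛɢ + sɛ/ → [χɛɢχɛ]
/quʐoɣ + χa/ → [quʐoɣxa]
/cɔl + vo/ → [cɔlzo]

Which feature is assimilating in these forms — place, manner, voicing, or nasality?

Underlying /s/ is realised as [χ] next to /ɢ/; /ɢ/ itself does not change.
/s/ is alveolar while /ɢ/ is uvular; the output [χ] is uvular, matching the trigger — so the feature that spreads is place.
The same holds elsewhere in the data: /χ/ → [x] after /ɣ/ (uvular → velar, matching velar); /v/ → [z] after /l/ (labiodental → alveolar, matching alveolar) — only place changes, and always toward the preceding segment.

place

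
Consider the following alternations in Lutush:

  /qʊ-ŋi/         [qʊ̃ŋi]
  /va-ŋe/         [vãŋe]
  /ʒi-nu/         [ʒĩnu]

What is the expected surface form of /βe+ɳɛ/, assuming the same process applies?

[βẽɳɛ]

The data show regressive nasality assimilation (vowel nasalisation): /ʊ/ → [ʊ̃] before /ŋ/; /a/ → [ã] before /ŋ/; /i/ → [ĩ] before /n/ — a vowel is nasalised by an immediately following nasal consonant.
The vowel /e/ is adjacent to the following nasal /ɳ/, so it acquires [+nasal] and surfaces as [ẽ].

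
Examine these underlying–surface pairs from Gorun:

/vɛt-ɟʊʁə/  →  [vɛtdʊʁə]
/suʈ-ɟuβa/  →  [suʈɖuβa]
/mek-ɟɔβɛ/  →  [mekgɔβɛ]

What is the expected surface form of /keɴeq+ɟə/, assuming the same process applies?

The data show progressive place assimilation: /ɟ/ → [d] after /t/; /ɟ/ → [ɖ] after /ʈ/; /ɟ/ → [g] after /k/. In each pair only place changes, matching the preceding consonant, while manner and voice stay constant.
/ɟ/ is a voiced palatal stop. The preceding trigger /q/ is uvular, so /ɟ/ must become uvular as well.
A voiced uvular stop is [ɢ], so the surface segment is [ɢ].

[keɴeqɢə]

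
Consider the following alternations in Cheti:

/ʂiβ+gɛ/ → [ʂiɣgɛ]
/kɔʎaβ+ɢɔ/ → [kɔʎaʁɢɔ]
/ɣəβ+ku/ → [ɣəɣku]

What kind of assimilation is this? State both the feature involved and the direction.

The segment that alternates is /β/, which surfaces as [ɣ] when adjacent to /g/.
/β/ is bilabial while /g/ is velar; the output [ɣ] is velar, matching the trigger — so the feature that spreads is place.
Manner and voice are unchanged, so the assimilation is partial, not total.
The same holds elsewhere in the data: /β/ → [ʁ] before /ɢ/ (bilabial → uvular, matching uvular); /β/ → [ɣ] before /k/ (bilabial → velar, matching velar) — only place changes, and always toward the following segment.
Since the segment that changes precedes the conditioning segment, the assimilation is regressive.

regressive place assimilation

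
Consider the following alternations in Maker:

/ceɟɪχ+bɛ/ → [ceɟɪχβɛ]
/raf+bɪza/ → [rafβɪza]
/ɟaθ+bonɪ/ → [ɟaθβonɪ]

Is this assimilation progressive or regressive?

progressive

The segment that alternates is /b/, which surfaces as [β] when adjacent to /χ/.
/b/ is a stop while /χ/ is a fricative; the output [β] is a fricative, matching the trigger — so the feature that spreads is manner.
The other alternating forms pattern the same way: /b/ → [β] after /f/ (stop → fricative, matching a fricative); /b/ → [β] after /θ/ (stop → fricative, matching a fricative) — only manner changes, and always toward the preceding segment.
Since the segment that changes follows the conditioning segment, the assimilation is progressive.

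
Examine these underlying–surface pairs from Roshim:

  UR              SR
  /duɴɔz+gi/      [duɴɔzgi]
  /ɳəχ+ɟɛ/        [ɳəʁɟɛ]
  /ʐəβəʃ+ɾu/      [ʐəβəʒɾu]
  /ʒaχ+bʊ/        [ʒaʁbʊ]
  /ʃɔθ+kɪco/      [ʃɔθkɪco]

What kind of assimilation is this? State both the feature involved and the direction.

regressive voicing assimilation

Underlying /χ/ is realised as [ʁ] next to /ɟ/; /ɟ/ itself does not change.
/χ/ is voiceless while /ɟ/ is voiced; the output [ʁ] is voiced, matching the trigger — so the feature that spreads is voicing.
Place and manner are unchanged, so the assimilation is partial, not total.
The other alternating forms pattern the same way: /ʃ/ → [ʒ] before /ɾ/ (voiceless → voiced, matching voiced); /χ/ → [ʁ] before /b/ (voiceless → voiced, matching voiced) — only voicing changes, and always toward the following segment.
No alternation appears in [duɴɔzgi], [ʃɔθkɪco]: there the adjacent consonants already agree in voicing (/z/ and /g/ are both voiced; /θ/ and /k/ are both voiceless), so these forms are consistent with the same rule.
Since the segment that changes precedes the conditioning segment, the assimilation is regressive.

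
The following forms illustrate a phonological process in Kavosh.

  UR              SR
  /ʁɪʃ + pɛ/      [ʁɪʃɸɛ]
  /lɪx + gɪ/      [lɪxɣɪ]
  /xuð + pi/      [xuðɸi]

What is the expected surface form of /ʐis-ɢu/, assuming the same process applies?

The data show progressive manner assimilation: /p/ → [ɸ] after /ʃ/; /g/ → [ɣ] after /x/; /p/ → [ɸ] after /ð/. In each pair only manner changes, matching the preceding consonant, while place and voice stay constant.
The rule targets /ɢ/ (voiced uvular stop), which sits after the trigger /s/ (fricative).
Changing only its manner to fricative gives [ʁ] — the voiced uvular fricative.

[ʐisʁu]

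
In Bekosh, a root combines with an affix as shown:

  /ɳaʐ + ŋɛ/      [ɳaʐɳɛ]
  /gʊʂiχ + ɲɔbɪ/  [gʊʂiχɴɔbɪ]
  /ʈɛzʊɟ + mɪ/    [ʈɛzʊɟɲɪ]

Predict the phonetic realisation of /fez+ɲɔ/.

The data show progressive place assimilation: /ŋ/ → [ɳ] after /ʐ/; /ɲ/ → [ɴ] after /χ/; /m/ → [ɲ] after /ɟ/. In each pair only place changes, matching the preceding consonant, while manner and voice stay constant.
The rule targets /ɲ/ (voiced palatal nasal), which sits after the trigger /z/ (alveolar).
The voiced alveolar nasal is [n], so /ɲ/ → [n].

[feznɔ]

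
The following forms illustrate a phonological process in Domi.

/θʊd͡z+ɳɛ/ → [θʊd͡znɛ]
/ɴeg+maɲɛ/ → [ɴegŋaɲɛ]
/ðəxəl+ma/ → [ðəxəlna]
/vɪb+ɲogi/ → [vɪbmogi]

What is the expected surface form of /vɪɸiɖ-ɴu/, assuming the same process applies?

[vɪɸiɖɳu]

The data show progressive place assimilation: /ɳ/ → [n] after /d͡z/; /m/ → [ŋ] after /g/; /m/ → [n] after /l/; /ɲ/ → [m] after /b/. In each pair only place changes, matching the preceding consonant, while manner and voice stay constant.
/ɴ/ is a voiced uvular nasal. The preceding trigger /ɖ/ is retroflex, so /ɴ/ must become retroflex as well.
Changing only its place to retroflex gives [ɳ] — the voiced retroflex nasal.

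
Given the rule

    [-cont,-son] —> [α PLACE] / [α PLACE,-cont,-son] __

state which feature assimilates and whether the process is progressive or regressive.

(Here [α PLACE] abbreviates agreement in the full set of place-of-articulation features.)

progressive place assimilation

The rule copies the place features (abbreviated [PLACE]) from the environment onto the target, so the assimilating feature is place.
Since the environment is written before the underscore, the trigger precedes the target; the direction is progressive.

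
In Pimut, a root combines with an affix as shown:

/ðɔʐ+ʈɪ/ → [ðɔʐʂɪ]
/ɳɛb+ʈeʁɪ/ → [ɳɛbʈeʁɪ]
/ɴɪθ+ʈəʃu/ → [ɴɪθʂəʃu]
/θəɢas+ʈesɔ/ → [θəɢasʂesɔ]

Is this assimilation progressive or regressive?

progressive

Underlying /ʈ/ is realised as [ʂ] next to /ʐ/; /ʐ/ itself does not change.
/ʈ/ is a stop while /ʐ/ is a fricative; the output [ʂ] is a fricative, matching the trigger — so the feature that spreads is manner.
Checking the remaining alternations: /ʈ/ → [ʂ] after /θ/ (stop → fricative, matching a fricative); /ʈ/ → [ʂ] after /s/ (stop → fricative, matching a fricative) — only manner changes, and always toward the preceding segment.
Nothing changes in [ɳɛbʈeʁɪ]: there the adjacent consonants already agree in manner (/ʈ/ and /b/ are both stops), so this form is consistent with the same rule.
Since the segment that changes follows the conditioning segment, the assimilation is progressive.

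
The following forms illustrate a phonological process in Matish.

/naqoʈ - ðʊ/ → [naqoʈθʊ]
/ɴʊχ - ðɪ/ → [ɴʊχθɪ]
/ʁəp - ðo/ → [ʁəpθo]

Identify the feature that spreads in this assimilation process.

Underlying /ð/ is realised as [θ] next to /ʈ/; /ʈ/ itself does not change.
/ð/ is voiced while /ʈ/ is voiceless; the output [θ] is voiceless, matching the trigger — so the feature that spreads is voicing.
The same holds elsewhere in the data: /ð/ → [θ] after /χ/ (voiced → voiceless, matching voiceless); /ð/ → [θ] after /p/ (voiced → voiceless, matching voiceless) — only voicing changes, and always toward the preceding segment.

voicing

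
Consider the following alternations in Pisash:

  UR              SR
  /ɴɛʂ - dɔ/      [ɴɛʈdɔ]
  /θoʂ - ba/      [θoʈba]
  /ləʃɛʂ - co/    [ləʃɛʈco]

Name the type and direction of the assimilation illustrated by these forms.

Comparing underlying and surface forms, /ʂ/ → [ʈ] is the alternation; the neighbouring /d/ is constant.
The change fricative → stop matches the manner of the following /d/, identifying this as manner assimilation.
Place and voice are unchanged, so the assimilation is partial, not total.
The same holds elsewhere in the data: /ʂ/ → [ʈ] before /b/ (fricative → stop, matching a stop); /ʂ/ → [ʈ] before /c/ (fricative → stop, matching a stop) — only manner changes, and always toward the following segment.
The trigger is the following segment, so the direction is regressive (anticipatory).

regressive manner assimilation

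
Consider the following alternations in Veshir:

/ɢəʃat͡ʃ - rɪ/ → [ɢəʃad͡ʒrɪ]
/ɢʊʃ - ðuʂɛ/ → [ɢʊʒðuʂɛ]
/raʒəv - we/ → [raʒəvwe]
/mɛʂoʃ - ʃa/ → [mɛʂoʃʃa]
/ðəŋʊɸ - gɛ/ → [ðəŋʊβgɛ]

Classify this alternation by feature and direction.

regressive voicing assimilation

Underlying /t͡ʃ/ is realised as [d͡ʒ] next to /r/; /r/ itself does not change.
The change voiceless → voiced matches the voicing of the following /r/, identifying this as voicing assimilation.
Place and manner are unchanged, so the assimilation is partial, not total.
Checking the remaining alternations: /ʃ/ → [ʒ] before /ð/ (voiceless → voiced, matching voiced); /ɸ/ → [β] before /g/ (voiceless → voiced, matching voiced) — only voicing changes, and always toward the following segment.
Nothing changes in [raʒəvwe], [mɛʂoʃʃa]: there the adjacent consonants already agree in voicing (/v/ and /w/ are both voiced; /ʃ/ and /ʃ/ are both voiceless), so these forms are consistent with the same rule.
The trigger is the following segment, so the direction is regressive (anticipatory).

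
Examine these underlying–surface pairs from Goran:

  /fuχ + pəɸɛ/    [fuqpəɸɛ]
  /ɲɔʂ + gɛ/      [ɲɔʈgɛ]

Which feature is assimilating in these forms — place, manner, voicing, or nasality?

manner

The segment that alternates is /χ/, which surfaces as [q] when adjacent to /p/.
/χ/ is a fricative while /p/ is a stop; the output [q] is a stop, matching the trigger — so the feature that spreads is manner.
Checking the remaining alternation: /ʂ/ → [ʈ] before /g/ (fricative → stop, matching a stop) — only manner changes, and always toward the following segment.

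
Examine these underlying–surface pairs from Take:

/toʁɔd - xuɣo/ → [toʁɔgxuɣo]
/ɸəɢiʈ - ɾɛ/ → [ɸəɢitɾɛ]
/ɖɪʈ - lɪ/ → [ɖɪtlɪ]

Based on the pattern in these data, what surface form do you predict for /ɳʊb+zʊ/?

[ɳʊdzʊ]

The data show regressive place assimilation: /d/ → [g] before /x/; /ʈ/ → [t] before /ɾ/; /ʈ/ → [t] before /l/. In each pair only place changes, matching the following consonant, while manner and voice stay constant.
/b/ is a voiced bilabial stop. The following trigger /z/ is alveolar, so /b/ must become alveolar as well.
A voiced alveolar stop is [d], so the surface segment is [d].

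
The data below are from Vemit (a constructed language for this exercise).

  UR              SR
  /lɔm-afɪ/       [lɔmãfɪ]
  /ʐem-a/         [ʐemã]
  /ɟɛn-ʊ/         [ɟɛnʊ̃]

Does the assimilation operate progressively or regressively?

The vowel /a/ surfaces as nasalised [ã] next to the preceding nasal /m/ — it has acquired the [+nasal] feature of its neighbour.
The other form shows the same pattern: /ʊ/ → [ʊ̃] after /n/ — each time a vowel is nasalised next to a preceding nasal.
Because the conditioning nasal is to the left of the vowel that changes, the process is progressive (perseverative).

progressive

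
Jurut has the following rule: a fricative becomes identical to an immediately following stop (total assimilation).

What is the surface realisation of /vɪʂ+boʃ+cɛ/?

/ʂ/ is the segment targeted by the rule; it sits immediately before /b/, so it assimilates completely and surfaces as [b].
At the second juncture, /ʃ/ likewise becomes [c] adjacent to /c/.

[vɪbboccɛ]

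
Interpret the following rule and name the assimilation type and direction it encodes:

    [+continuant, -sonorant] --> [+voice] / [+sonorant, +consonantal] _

progressive voicing assimilation

The target ([+continuant, -sonorant], fricatives) acquires [+voice] next to a sonorant consonant ([+sonorant, +consonantal]) — it takes on the voicing of its neighbour, so the feature that spreads is voicing.
Since the environment is written before the underscore, the trigger precedes the target; the direction is progressive.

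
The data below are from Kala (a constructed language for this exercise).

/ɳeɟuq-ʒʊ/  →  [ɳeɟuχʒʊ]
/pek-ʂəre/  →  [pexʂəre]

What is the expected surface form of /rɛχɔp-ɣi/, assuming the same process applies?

The data show regressive manner assimilation: /q/ → [χ] before /ʒ/; /k/ → [x] before /ʂ/. In each pair only manner changes, matching the following consonant, while place and voice stay constant.
The rule targets /p/ (voiceless bilabial stop), which sits before the trigger /ɣ/ (fricative).
The voiceless bilabial fricative is [ɸ], so /p/ → [ɸ].

[rɛχɔɸɣi]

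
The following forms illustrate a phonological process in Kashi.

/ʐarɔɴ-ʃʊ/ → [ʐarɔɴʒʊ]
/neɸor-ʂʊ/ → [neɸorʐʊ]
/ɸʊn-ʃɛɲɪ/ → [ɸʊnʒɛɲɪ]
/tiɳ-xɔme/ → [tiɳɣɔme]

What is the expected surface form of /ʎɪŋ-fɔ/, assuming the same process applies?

[ʎɪŋvɔ]

The data show progressive voicing assimilation: /ʃ/ → [ʒ] after /ɴ/; /ʂ/ → [ʐ] after /r/; /ʃ/ → [ʒ] after /n/; /x/ → [ɣ] after /ɳ/. In each pair only voicing changes, matching the preceding consonant, while place and manner stay constant.
/f/ is a voiceless labiodental fricative. The preceding trigger /ŋ/ is voiced, so /f/ must become voiced as well.
Changing only its voicing to voiced gives [v] — the voiced labiodental fricative.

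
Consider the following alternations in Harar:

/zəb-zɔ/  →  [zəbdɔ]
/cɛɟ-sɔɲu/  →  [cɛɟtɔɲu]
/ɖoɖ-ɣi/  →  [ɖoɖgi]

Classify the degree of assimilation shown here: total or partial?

partial assimilation

Comparing underlying and surface forms, /z/ → [d] is the alternation; the neighbouring /b/ is constant.
/z/ is a fricative while /b/ is a stop; the output [d] is a stop, matching the trigger — so the feature that spreads is manner.
Place and voice are unchanged, so the assimilation is partial, not total.
The same holds elsewhere in the data: /s/ → [t] after /ɟ/ (fricative → stop, matching a stop); /ɣ/ → [g] after /ɖ/ (fricative → stop, matching a stop) — only manner changes, and always toward the preceding segment.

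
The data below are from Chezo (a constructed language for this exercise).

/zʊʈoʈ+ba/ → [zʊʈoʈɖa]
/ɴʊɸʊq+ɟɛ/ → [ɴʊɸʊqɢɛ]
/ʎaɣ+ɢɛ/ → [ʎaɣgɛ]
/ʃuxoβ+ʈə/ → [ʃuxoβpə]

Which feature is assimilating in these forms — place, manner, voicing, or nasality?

Comparing underlying and surface forms, /b/ → [ɖ] is the alternation; the neighbouring /ʈ/ is constant.
The change bilabial → retroflex matches the place of the preceding /ʈ/, identifying this as place assimilation.
Checking the remaining alternations: /ɟ/ → [ɢ] after /q/ (palatal → uvular, matching uvular); /ɢ/ → [g] after /ɣ/ (uvular → velar, matching velar); /ʈ/ → [p] after /β/ (retroflex → bilabial, matching bilabial) — only place changes, and always toward the preceding segment.

place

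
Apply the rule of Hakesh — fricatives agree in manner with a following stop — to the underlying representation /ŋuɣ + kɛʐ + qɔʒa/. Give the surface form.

The rule targets /ɣ/ (voiced velar fricative), which sits before the trigger /k/ (stop).
The voiced velar stop is [g], so /ɣ/ → [g].
At the second juncture, /ʐ/ likewise becomes [ɖ] adjacent to /q/.

[ŋugkɛɖqɔʒa]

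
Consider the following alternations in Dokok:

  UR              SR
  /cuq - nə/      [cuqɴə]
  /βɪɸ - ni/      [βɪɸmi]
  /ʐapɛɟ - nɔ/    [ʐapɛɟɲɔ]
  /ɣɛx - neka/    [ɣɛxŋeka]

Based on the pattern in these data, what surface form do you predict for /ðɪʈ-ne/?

The data show progressive place assimilation: /n/ → [ɴ] after /q/; /n/ → [m] after /ɸ/; /n/ → [ɲ] after /ɟ/; /n/ → [ŋ] after /x/. In each pair only place changes, matching the preceding consonant, while manner and voice stay constant.
The rule targets /n/ (voiced alveolar nasal), which sits after the trigger /ʈ/ (retroflex).
A voiced retroflex nasal is [ɳ], so the surface segment is [ɳ].

[ðɪʈɳe]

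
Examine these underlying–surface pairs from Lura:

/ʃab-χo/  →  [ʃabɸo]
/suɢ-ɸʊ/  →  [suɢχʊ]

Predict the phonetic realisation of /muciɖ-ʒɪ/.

The data show progressive place assimilation: /χ/ → [ɸ] after /b/; /ɸ/ → [χ] after /ɢ/. In each pair only place changes, matching the preceding consonant, while manner and voice stay constant.
/ʒ/ is a voiced postalveolar fricative. The preceding trigger /ɖ/ is retroflex, so /ʒ/ must become retroflex as well.
Changing only its place to retroflex gives [ʐ] — the voiced retroflex fricative.

[muciɖʐɪ]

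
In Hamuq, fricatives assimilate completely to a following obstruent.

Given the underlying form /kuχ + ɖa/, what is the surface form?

[kuɖɖa]

/χ/ is the segment targeted by the rule; it sits immediately before /ɖ/, so it assimilates completely and surfaces as [ɖ].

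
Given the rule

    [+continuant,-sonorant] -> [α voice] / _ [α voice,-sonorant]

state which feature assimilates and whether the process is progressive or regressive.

The shared variable α links the value of [voice] on the target to the same value on the neighbouring segment, so voicing is the feature that assimilates.
Since the environment is written after the underscore, the trigger follows the target; the direction is regressive.

regressive voicing assimilation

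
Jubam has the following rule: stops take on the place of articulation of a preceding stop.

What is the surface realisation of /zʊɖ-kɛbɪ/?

[zʊɖʈɛbɪ]

The rule targets /k/ (voiceless velar stop), which sits after the trigger /ɖ/ (retroflex).
The voiceless retroflex stop is [ʈ], so /k/ → [ʈ].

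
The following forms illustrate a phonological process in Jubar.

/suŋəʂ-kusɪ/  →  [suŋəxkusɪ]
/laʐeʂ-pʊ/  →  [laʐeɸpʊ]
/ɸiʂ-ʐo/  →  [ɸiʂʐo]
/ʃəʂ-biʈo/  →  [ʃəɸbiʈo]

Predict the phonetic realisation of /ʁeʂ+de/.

The data show regressive place assimilation: /ʂ/ → [x] before /k/; /ʂ/ → [ɸ] before /p/; /ʂ/ → [ɸ] before /b/. In each pair only place changes, matching the following consonant, while manner and voice stay constant.
Nothing changes in [ɸiʂʐo]: there the adjacent consonants already agree in place (/ʂ/ and /ʐ/ are both retroflex), so this form is consistent with the same rule.
The rule targets /ʂ/ (voiceless retroflex fricative), which sits before the trigger /d/ (alveolar).
Changing only its place to alveolar gives [s] — the voiceless alveolar fricative.

[ʁesde]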